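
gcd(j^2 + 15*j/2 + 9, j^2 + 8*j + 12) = j + 6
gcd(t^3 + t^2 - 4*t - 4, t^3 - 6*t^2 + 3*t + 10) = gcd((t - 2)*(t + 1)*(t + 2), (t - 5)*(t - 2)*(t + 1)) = t^2 - t - 2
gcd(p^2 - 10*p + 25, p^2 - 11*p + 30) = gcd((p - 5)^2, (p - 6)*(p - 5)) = p - 5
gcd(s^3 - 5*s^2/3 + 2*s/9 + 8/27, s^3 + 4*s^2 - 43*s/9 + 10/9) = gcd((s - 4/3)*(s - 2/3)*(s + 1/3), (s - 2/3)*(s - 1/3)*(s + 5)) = s - 2/3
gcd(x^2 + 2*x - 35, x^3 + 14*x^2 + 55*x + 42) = x + 7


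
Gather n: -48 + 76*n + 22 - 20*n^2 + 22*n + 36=-20*n^2 + 98*n + 10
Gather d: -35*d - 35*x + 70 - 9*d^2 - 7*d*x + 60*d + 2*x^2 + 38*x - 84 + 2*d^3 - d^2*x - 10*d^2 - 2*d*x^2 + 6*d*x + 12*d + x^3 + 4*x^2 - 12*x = 2*d^3 + d^2*(-x - 19) + d*(-2*x^2 - x + 37) + x^3 + 6*x^2 - 9*x - 14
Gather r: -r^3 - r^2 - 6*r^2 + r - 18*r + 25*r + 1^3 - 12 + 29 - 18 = -r^3 - 7*r^2 + 8*r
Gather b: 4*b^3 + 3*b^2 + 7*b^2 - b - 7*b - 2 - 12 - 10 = 4*b^3 + 10*b^2 - 8*b - 24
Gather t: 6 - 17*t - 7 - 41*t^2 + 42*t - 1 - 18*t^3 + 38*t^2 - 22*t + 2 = -18*t^3 - 3*t^2 + 3*t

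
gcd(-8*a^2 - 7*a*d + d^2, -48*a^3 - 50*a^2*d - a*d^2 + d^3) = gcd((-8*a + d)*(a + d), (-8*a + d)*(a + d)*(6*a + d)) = 8*a^2 + 7*a*d - d^2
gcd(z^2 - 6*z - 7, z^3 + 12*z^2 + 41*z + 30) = z + 1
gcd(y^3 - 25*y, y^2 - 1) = 1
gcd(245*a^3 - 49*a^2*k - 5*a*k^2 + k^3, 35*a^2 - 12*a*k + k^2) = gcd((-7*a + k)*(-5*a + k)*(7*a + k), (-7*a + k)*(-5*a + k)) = 35*a^2 - 12*a*k + k^2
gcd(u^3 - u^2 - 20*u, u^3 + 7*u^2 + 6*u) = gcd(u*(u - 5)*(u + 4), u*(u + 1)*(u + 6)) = u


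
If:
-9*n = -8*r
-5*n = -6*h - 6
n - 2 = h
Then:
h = 4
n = 6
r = 27/4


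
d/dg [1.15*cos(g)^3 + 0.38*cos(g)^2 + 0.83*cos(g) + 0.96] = (3.45*sin(g)^2 - 0.76*cos(g) - 4.28)*sin(g)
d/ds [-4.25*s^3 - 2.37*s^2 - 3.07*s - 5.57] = -12.75*s^2 - 4.74*s - 3.07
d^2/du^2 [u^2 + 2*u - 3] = 2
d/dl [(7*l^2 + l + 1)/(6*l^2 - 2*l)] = (-10*l^2 - 6*l + 1)/(2*l^2*(9*l^2 - 6*l + 1))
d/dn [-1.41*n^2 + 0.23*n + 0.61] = 0.23 - 2.82*n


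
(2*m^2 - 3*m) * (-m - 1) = -2*m^3 + m^2 + 3*m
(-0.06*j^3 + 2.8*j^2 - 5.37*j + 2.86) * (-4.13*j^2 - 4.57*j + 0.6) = 0.2478*j^5 - 11.2898*j^4 + 9.3461*j^3 + 14.4091*j^2 - 16.2922*j + 1.716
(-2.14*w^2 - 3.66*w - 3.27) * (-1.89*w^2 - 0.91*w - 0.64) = 4.0446*w^4 + 8.8648*w^3 + 10.8805*w^2 + 5.3181*w + 2.0928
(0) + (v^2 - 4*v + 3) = v^2 - 4*v + 3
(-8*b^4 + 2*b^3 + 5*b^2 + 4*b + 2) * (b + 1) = -8*b^5 - 6*b^4 + 7*b^3 + 9*b^2 + 6*b + 2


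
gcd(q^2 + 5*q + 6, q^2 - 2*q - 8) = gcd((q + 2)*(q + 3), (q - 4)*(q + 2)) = q + 2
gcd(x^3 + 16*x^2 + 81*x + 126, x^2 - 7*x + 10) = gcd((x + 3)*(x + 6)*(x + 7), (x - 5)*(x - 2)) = 1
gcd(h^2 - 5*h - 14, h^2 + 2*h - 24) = 1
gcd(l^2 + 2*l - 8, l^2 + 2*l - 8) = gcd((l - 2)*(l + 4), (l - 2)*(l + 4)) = l^2 + 2*l - 8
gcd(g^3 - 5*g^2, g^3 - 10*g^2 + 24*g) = g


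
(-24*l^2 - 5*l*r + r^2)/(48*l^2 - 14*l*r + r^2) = (3*l + r)/(-6*l + r)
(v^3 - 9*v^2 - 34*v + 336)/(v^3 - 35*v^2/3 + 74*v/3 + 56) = 3*(v^2 - 2*v - 48)/(3*v^2 - 14*v - 24)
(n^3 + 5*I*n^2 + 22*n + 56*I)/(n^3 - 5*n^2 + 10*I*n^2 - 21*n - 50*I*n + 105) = (n^2 - 2*I*n + 8)/(n^2 + n*(-5 + 3*I) - 15*I)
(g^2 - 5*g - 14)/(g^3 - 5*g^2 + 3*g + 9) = (g^2 - 5*g - 14)/(g^3 - 5*g^2 + 3*g + 9)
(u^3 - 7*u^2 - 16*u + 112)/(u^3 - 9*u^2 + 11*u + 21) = (u^2 - 16)/(u^2 - 2*u - 3)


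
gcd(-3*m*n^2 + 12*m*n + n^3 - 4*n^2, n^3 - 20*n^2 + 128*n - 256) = n - 4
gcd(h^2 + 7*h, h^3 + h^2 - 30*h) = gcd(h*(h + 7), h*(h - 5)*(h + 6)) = h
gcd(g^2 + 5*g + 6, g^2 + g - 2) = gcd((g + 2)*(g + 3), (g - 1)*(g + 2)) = g + 2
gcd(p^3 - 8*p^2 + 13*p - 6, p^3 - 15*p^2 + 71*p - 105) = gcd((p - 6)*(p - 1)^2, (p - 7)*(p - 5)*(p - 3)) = 1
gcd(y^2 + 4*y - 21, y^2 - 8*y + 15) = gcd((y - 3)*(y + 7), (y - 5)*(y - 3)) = y - 3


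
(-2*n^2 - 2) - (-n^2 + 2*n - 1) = -n^2 - 2*n - 1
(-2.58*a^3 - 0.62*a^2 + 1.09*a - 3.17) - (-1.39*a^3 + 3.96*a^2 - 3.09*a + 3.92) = -1.19*a^3 - 4.58*a^2 + 4.18*a - 7.09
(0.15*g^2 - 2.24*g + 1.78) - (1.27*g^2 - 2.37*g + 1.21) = -1.12*g^2 + 0.13*g + 0.57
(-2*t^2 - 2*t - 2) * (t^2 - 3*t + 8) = -2*t^4 + 4*t^3 - 12*t^2 - 10*t - 16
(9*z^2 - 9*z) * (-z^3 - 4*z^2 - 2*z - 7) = -9*z^5 - 27*z^4 + 18*z^3 - 45*z^2 + 63*z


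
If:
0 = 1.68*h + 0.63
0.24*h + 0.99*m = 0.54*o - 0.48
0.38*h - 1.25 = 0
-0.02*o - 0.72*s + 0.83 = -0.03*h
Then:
No Solution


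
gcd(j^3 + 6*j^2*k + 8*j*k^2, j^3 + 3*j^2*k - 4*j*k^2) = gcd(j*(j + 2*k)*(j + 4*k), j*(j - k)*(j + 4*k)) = j^2 + 4*j*k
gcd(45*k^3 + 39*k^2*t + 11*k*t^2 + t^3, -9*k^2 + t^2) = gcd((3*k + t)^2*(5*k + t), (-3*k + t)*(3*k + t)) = 3*k + t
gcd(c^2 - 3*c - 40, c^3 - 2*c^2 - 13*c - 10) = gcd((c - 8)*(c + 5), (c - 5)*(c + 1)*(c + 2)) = 1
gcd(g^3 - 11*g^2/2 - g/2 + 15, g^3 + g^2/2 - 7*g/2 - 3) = g^2 - g/2 - 3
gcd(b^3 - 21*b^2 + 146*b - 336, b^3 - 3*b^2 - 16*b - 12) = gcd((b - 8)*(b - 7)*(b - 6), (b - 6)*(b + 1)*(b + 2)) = b - 6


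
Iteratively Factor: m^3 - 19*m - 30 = (m - 5)*(m^2 + 5*m + 6) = (m - 5)*(m + 2)*(m + 3)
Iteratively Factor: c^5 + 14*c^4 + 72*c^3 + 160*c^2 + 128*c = (c + 2)*(c^4 + 12*c^3 + 48*c^2 + 64*c) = (c + 2)*(c + 4)*(c^3 + 8*c^2 + 16*c) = c*(c + 2)*(c + 4)*(c^2 + 8*c + 16) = c*(c + 2)*(c + 4)^2*(c + 4)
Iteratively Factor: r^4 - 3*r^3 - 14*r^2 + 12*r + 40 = (r - 2)*(r^3 - r^2 - 16*r - 20) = (r - 2)*(r + 2)*(r^2 - 3*r - 10) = (r - 5)*(r - 2)*(r + 2)*(r + 2)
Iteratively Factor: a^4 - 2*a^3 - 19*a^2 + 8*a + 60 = (a + 2)*(a^3 - 4*a^2 - 11*a + 30) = (a - 2)*(a + 2)*(a^2 - 2*a - 15) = (a - 5)*(a - 2)*(a + 2)*(a + 3)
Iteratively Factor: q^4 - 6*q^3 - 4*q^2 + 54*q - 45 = (q - 3)*(q^3 - 3*q^2 - 13*q + 15) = (q - 3)*(q + 3)*(q^2 - 6*q + 5) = (q - 5)*(q - 3)*(q + 3)*(q - 1)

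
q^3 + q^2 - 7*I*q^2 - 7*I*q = q*(q + 1)*(q - 7*I)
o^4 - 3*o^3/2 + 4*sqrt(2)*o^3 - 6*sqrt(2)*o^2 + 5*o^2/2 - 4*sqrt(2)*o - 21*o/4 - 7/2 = (o - 2)*(o + 1/2)*(o + sqrt(2)/2)*(o + 7*sqrt(2)/2)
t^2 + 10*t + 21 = (t + 3)*(t + 7)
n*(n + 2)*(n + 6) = n^3 + 8*n^2 + 12*n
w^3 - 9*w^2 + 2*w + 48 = (w - 8)*(w - 3)*(w + 2)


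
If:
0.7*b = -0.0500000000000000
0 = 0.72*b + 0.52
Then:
No Solution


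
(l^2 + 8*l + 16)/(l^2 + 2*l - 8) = (l + 4)/(l - 2)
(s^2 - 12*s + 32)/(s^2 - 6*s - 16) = (s - 4)/(s + 2)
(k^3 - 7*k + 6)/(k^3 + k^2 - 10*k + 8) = (k + 3)/(k + 4)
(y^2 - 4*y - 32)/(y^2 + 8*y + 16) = (y - 8)/(y + 4)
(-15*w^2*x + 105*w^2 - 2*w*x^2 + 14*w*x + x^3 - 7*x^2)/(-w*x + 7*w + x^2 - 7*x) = (-15*w^2 - 2*w*x + x^2)/(-w + x)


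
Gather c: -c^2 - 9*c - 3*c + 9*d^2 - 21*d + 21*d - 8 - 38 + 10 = -c^2 - 12*c + 9*d^2 - 36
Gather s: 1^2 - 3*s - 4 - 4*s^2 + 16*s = -4*s^2 + 13*s - 3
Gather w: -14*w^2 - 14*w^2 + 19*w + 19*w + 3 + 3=-28*w^2 + 38*w + 6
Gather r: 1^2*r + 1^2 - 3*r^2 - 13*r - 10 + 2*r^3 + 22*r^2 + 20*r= 2*r^3 + 19*r^2 + 8*r - 9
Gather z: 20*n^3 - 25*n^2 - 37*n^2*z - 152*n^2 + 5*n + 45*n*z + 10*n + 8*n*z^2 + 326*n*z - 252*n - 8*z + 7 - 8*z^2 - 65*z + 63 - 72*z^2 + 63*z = 20*n^3 - 177*n^2 - 237*n + z^2*(8*n - 80) + z*(-37*n^2 + 371*n - 10) + 70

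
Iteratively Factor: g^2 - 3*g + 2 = (g - 1)*(g - 2)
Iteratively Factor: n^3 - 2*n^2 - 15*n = (n)*(n^2 - 2*n - 15) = n*(n + 3)*(n - 5)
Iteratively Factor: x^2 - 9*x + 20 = (x - 5)*(x - 4)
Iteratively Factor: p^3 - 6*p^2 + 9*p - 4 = (p - 4)*(p^2 - 2*p + 1) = (p - 4)*(p - 1)*(p - 1)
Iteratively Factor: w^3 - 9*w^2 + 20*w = (w)*(w^2 - 9*w + 20) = w*(w - 5)*(w - 4)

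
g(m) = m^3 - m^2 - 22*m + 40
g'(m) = 3*m^2 - 2*m - 22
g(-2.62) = 72.79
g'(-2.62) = 3.83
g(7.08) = 189.01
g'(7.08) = 114.22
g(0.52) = 28.43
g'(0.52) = -22.23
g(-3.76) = 55.43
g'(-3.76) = 27.93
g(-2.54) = 73.04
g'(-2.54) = 2.43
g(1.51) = 7.94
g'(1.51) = -18.18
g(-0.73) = 55.14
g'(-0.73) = -18.94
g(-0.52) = 51.03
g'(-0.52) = -20.15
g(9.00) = 490.00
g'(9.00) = 203.00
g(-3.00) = 70.00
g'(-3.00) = 11.00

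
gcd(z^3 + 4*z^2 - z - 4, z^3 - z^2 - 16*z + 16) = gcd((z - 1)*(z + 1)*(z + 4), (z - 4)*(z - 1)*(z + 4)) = z^2 + 3*z - 4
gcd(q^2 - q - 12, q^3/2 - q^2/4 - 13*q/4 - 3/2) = 1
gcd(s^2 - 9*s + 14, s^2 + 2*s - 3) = 1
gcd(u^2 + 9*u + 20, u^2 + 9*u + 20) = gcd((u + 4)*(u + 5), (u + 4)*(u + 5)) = u^2 + 9*u + 20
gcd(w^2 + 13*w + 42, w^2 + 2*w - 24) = w + 6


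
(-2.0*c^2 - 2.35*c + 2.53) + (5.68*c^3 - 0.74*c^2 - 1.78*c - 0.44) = 5.68*c^3 - 2.74*c^2 - 4.13*c + 2.09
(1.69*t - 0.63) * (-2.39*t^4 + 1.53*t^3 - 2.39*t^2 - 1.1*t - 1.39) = -4.0391*t^5 + 4.0914*t^4 - 5.003*t^3 - 0.3533*t^2 - 1.6561*t + 0.8757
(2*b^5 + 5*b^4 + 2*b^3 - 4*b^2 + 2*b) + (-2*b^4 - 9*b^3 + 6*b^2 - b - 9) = 2*b^5 + 3*b^4 - 7*b^3 + 2*b^2 + b - 9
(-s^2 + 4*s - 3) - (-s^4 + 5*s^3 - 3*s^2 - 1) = s^4 - 5*s^3 + 2*s^2 + 4*s - 2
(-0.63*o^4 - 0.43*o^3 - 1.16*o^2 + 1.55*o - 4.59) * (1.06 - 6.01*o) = 3.7863*o^5 + 1.9165*o^4 + 6.5158*o^3 - 10.5451*o^2 + 29.2289*o - 4.8654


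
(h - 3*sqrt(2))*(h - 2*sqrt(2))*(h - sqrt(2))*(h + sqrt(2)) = h^4 - 5*sqrt(2)*h^3 + 10*h^2 + 10*sqrt(2)*h - 24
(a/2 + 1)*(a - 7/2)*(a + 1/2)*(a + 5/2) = a^4/2 + 3*a^3/4 - 41*a^2/8 - 183*a/16 - 35/8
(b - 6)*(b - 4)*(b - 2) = b^3 - 12*b^2 + 44*b - 48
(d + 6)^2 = d^2 + 12*d + 36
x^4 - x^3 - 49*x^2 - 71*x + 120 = (x - 8)*(x - 1)*(x + 3)*(x + 5)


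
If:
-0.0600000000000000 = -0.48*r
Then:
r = 0.12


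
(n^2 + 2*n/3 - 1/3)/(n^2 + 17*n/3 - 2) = (n + 1)/(n + 6)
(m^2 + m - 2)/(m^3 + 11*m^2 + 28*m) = (m^2 + m - 2)/(m*(m^2 + 11*m + 28))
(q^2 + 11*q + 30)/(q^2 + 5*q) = (q + 6)/q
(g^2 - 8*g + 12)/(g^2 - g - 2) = (g - 6)/(g + 1)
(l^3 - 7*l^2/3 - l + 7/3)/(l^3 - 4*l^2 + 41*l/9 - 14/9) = 3*(l + 1)/(3*l - 2)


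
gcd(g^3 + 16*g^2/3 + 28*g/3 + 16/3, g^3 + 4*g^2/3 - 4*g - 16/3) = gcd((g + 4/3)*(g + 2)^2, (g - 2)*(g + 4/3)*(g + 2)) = g^2 + 10*g/3 + 8/3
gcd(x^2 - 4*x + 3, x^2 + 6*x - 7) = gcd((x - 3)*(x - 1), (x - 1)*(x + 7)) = x - 1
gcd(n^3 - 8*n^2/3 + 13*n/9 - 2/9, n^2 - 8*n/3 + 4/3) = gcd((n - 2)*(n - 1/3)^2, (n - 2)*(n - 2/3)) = n - 2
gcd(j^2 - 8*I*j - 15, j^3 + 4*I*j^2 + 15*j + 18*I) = j - 3*I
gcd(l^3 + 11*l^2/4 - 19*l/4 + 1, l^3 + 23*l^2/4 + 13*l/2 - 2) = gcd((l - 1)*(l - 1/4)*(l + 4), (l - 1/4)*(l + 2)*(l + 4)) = l^2 + 15*l/4 - 1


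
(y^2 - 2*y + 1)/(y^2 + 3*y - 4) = (y - 1)/(y + 4)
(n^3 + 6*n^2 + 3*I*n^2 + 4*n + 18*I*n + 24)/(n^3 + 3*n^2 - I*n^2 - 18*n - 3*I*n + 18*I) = (n + 4*I)/(n - 3)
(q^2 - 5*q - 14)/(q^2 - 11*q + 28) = (q + 2)/(q - 4)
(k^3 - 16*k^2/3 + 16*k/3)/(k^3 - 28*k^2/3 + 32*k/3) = (k - 4)/(k - 8)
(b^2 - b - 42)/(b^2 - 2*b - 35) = (b + 6)/(b + 5)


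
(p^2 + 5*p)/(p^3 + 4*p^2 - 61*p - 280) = p/(p^2 - p - 56)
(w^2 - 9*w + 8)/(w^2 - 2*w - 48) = (w - 1)/(w + 6)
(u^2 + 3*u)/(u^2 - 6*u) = (u + 3)/(u - 6)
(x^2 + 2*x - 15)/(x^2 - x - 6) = (x + 5)/(x + 2)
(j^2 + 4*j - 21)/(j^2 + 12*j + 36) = (j^2 + 4*j - 21)/(j^2 + 12*j + 36)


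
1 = 1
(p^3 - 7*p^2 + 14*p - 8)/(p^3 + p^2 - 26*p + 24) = (p - 2)/(p + 6)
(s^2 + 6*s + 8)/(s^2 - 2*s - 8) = (s + 4)/(s - 4)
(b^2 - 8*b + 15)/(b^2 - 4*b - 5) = (b - 3)/(b + 1)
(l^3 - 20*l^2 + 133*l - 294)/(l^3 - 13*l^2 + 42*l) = (l - 7)/l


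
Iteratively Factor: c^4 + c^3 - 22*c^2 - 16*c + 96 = (c + 4)*(c^3 - 3*c^2 - 10*c + 24) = (c + 3)*(c + 4)*(c^2 - 6*c + 8) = (c - 2)*(c + 3)*(c + 4)*(c - 4)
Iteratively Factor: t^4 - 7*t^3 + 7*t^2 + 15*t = (t - 3)*(t^3 - 4*t^2 - 5*t) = t*(t - 3)*(t^2 - 4*t - 5) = t*(t - 5)*(t - 3)*(t + 1)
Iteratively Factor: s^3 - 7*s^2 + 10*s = (s - 5)*(s^2 - 2*s) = (s - 5)*(s - 2)*(s)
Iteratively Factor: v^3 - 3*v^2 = (v - 3)*(v^2) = v*(v - 3)*(v)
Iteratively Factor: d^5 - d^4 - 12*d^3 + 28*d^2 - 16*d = (d - 1)*(d^4 - 12*d^2 + 16*d) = (d - 2)*(d - 1)*(d^3 + 2*d^2 - 8*d) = d*(d - 2)*(d - 1)*(d^2 + 2*d - 8) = d*(d - 2)*(d - 1)*(d + 4)*(d - 2)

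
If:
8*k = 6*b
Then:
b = 4*k/3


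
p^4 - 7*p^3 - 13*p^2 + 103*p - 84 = (p - 7)*(p - 3)*(p - 1)*(p + 4)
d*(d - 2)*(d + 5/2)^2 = d^4 + 3*d^3 - 15*d^2/4 - 25*d/2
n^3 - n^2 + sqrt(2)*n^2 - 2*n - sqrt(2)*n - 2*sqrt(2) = (n - 2)*(n + 1)*(n + sqrt(2))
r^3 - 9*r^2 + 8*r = r*(r - 8)*(r - 1)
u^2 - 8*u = u*(u - 8)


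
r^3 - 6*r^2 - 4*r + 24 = (r - 6)*(r - 2)*(r + 2)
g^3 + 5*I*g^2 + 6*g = g*(g - I)*(g + 6*I)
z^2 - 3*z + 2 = (z - 2)*(z - 1)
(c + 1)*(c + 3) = c^2 + 4*c + 3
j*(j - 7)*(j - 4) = j^3 - 11*j^2 + 28*j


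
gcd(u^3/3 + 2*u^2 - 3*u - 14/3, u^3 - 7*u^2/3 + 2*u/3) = u - 2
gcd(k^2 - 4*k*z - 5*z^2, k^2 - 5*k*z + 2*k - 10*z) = -k + 5*z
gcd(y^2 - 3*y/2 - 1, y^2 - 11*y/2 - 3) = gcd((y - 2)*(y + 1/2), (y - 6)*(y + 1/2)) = y + 1/2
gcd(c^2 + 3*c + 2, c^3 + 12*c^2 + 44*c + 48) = c + 2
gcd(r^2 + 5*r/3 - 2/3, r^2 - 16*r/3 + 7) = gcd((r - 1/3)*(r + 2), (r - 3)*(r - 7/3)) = 1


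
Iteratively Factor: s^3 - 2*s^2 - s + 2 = (s + 1)*(s^2 - 3*s + 2) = (s - 1)*(s + 1)*(s - 2)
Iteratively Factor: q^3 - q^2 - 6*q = (q + 2)*(q^2 - 3*q) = q*(q + 2)*(q - 3)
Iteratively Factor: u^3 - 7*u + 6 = (u - 2)*(u^2 + 2*u - 3) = (u - 2)*(u - 1)*(u + 3)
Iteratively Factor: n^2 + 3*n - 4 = (n - 1)*(n + 4)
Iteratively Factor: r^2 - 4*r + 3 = (r - 3)*(r - 1)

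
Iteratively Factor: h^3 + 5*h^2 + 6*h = (h + 3)*(h^2 + 2*h) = h*(h + 3)*(h + 2)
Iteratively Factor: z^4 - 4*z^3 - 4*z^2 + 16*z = (z)*(z^3 - 4*z^2 - 4*z + 16) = z*(z - 2)*(z^2 - 2*z - 8) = z*(z - 4)*(z - 2)*(z + 2)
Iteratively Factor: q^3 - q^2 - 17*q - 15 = (q + 3)*(q^2 - 4*q - 5) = (q + 1)*(q + 3)*(q - 5)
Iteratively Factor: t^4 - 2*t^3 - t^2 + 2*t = (t)*(t^3 - 2*t^2 - t + 2) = t*(t - 2)*(t^2 - 1) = t*(t - 2)*(t - 1)*(t + 1)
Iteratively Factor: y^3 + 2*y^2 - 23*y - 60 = (y - 5)*(y^2 + 7*y + 12) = (y - 5)*(y + 4)*(y + 3)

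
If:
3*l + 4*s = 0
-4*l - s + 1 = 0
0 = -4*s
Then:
No Solution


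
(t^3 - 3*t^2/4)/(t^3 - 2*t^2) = (t - 3/4)/(t - 2)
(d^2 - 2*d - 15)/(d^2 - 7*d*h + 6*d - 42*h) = (d^2 - 2*d - 15)/(d^2 - 7*d*h + 6*d - 42*h)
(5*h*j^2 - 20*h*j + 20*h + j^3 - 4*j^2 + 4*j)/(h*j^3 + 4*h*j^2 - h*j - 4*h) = (5*h*j^2 - 20*h*j + 20*h + j^3 - 4*j^2 + 4*j)/(h*(j^3 + 4*j^2 - j - 4))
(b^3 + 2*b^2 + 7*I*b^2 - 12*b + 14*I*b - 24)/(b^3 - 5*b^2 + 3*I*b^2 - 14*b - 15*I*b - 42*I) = (b + 4*I)/(b - 7)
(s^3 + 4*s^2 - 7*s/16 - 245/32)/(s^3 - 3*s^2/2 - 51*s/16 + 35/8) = (s + 7/2)/(s - 2)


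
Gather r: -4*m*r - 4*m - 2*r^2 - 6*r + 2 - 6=-4*m - 2*r^2 + r*(-4*m - 6) - 4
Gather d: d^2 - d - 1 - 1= d^2 - d - 2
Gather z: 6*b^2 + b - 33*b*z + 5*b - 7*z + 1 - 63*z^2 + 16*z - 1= 6*b^2 + 6*b - 63*z^2 + z*(9 - 33*b)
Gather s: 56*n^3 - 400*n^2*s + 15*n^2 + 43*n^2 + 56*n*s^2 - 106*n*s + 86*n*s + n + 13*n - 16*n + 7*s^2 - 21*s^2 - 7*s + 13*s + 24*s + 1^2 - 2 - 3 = 56*n^3 + 58*n^2 - 2*n + s^2*(56*n - 14) + s*(-400*n^2 - 20*n + 30) - 4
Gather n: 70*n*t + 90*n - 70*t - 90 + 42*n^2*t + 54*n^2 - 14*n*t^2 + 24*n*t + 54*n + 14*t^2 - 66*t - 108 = n^2*(42*t + 54) + n*(-14*t^2 + 94*t + 144) + 14*t^2 - 136*t - 198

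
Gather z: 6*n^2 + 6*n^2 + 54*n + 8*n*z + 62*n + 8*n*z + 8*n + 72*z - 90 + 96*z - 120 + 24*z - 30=12*n^2 + 124*n + z*(16*n + 192) - 240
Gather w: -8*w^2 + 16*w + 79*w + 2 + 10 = -8*w^2 + 95*w + 12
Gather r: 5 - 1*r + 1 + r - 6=0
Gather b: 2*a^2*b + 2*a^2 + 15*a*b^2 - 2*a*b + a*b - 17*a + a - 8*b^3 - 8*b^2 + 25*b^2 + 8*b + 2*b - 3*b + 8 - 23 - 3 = 2*a^2 - 16*a - 8*b^3 + b^2*(15*a + 17) + b*(2*a^2 - a + 7) - 18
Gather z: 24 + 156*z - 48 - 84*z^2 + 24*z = -84*z^2 + 180*z - 24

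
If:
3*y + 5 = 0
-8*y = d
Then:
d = 40/3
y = -5/3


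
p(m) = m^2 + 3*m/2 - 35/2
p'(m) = 2*m + 3/2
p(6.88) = 40.15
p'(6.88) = 15.26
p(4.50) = 9.50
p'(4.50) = 10.50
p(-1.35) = -17.70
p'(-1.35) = -1.20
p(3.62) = 1.03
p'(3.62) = 8.74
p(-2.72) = -14.18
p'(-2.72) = -3.94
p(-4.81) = -1.58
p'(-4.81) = -8.12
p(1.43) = -13.31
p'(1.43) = 4.36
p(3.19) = -2.54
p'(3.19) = 7.88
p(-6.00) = 9.50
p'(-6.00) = -10.50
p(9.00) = 77.00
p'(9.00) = 19.50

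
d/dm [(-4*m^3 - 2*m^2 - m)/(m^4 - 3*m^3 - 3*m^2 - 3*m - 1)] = (4*m^6 + 4*m^5 + 9*m^4 + 18*m^3 + 15*m^2 + 4*m + 1)/(m^8 - 6*m^7 + 3*m^6 + 12*m^5 + 25*m^4 + 24*m^3 + 15*m^2 + 6*m + 1)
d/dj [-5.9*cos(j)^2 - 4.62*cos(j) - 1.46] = (11.8*cos(j) + 4.62)*sin(j)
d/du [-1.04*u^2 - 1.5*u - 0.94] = -2.08*u - 1.5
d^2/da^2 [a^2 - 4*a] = 2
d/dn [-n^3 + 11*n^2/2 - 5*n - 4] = -3*n^2 + 11*n - 5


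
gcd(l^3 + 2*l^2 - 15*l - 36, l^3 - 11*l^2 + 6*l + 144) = l + 3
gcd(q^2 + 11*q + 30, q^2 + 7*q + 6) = q + 6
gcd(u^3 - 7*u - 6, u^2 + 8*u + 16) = 1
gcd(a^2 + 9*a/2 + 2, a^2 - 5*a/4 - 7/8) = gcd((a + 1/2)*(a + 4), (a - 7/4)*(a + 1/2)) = a + 1/2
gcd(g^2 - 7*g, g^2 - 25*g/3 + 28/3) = g - 7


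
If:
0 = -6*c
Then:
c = 0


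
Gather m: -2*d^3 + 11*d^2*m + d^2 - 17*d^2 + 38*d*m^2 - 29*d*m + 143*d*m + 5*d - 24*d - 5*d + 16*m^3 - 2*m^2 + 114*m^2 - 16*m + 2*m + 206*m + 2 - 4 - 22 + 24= -2*d^3 - 16*d^2 - 24*d + 16*m^3 + m^2*(38*d + 112) + m*(11*d^2 + 114*d + 192)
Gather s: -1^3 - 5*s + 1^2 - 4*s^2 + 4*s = -4*s^2 - s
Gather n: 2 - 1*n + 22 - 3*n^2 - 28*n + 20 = -3*n^2 - 29*n + 44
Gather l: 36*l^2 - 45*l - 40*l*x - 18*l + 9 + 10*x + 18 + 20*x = 36*l^2 + l*(-40*x - 63) + 30*x + 27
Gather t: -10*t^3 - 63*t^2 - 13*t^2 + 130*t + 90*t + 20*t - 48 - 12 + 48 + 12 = -10*t^3 - 76*t^2 + 240*t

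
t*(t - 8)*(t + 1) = t^3 - 7*t^2 - 8*t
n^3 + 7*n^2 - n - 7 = (n - 1)*(n + 1)*(n + 7)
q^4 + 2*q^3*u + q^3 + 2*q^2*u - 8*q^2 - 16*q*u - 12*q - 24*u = (q - 3)*(q + 2)^2*(q + 2*u)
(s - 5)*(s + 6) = s^2 + s - 30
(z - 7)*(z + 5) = z^2 - 2*z - 35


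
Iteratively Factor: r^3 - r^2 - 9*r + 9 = (r + 3)*(r^2 - 4*r + 3) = (r - 3)*(r + 3)*(r - 1)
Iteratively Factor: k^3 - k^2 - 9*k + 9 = (k - 1)*(k^2 - 9) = (k - 3)*(k - 1)*(k + 3)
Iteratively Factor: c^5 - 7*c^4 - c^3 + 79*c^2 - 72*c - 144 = (c + 1)*(c^4 - 8*c^3 + 7*c^2 + 72*c - 144) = (c - 4)*(c + 1)*(c^3 - 4*c^2 - 9*c + 36) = (c - 4)*(c + 1)*(c + 3)*(c^2 - 7*c + 12) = (c - 4)^2*(c + 1)*(c + 3)*(c - 3)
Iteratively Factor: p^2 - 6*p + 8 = (p - 4)*(p - 2)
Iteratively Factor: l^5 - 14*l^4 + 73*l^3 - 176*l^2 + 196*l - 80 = (l - 1)*(l^4 - 13*l^3 + 60*l^2 - 116*l + 80) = (l - 4)*(l - 1)*(l^3 - 9*l^2 + 24*l - 20) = (l - 4)*(l - 2)*(l - 1)*(l^2 - 7*l + 10) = (l - 4)*(l - 2)^2*(l - 1)*(l - 5)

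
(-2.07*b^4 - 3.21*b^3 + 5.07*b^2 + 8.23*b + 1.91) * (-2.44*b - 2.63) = 5.0508*b^5 + 13.2765*b^4 - 3.9285*b^3 - 33.4153*b^2 - 26.3053*b - 5.0233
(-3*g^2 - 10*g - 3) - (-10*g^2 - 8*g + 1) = 7*g^2 - 2*g - 4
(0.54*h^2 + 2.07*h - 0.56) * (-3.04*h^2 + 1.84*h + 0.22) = -1.6416*h^4 - 5.2992*h^3 + 5.63*h^2 - 0.575*h - 0.1232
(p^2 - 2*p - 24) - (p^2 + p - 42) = 18 - 3*p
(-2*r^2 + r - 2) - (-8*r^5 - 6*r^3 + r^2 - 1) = 8*r^5 + 6*r^3 - 3*r^2 + r - 1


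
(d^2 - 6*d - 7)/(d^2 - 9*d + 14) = (d + 1)/(d - 2)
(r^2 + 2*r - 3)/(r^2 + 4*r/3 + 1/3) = 3*(r^2 + 2*r - 3)/(3*r^2 + 4*r + 1)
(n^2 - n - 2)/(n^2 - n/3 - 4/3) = 3*(n - 2)/(3*n - 4)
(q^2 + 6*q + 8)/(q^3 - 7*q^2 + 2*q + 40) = (q + 4)/(q^2 - 9*q + 20)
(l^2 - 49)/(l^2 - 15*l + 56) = (l + 7)/(l - 8)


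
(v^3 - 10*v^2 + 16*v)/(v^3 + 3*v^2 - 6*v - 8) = v*(v - 8)/(v^2 + 5*v + 4)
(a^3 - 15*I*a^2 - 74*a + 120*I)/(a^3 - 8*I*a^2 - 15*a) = (a^2 - 10*I*a - 24)/(a*(a - 3*I))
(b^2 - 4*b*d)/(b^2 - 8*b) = (b - 4*d)/(b - 8)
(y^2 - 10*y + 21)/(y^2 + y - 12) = (y - 7)/(y + 4)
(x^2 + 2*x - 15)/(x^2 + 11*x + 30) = (x - 3)/(x + 6)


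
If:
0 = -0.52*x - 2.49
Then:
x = -4.79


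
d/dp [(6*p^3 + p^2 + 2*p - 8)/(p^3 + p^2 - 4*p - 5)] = (5*p^4 - 52*p^3 - 72*p^2 + 6*p - 42)/(p^6 + 2*p^5 - 7*p^4 - 18*p^3 + 6*p^2 + 40*p + 25)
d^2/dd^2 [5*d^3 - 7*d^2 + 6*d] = 30*d - 14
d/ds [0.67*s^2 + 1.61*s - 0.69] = 1.34*s + 1.61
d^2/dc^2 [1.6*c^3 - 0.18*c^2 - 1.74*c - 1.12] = 9.6*c - 0.36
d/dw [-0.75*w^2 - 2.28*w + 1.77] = -1.5*w - 2.28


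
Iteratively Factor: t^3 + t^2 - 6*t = (t + 3)*(t^2 - 2*t) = t*(t + 3)*(t - 2)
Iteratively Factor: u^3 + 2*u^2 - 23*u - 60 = (u + 3)*(u^2 - u - 20) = (u + 3)*(u + 4)*(u - 5)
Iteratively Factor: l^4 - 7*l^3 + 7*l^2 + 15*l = (l - 3)*(l^3 - 4*l^2 - 5*l) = l*(l - 3)*(l^2 - 4*l - 5) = l*(l - 5)*(l - 3)*(l + 1)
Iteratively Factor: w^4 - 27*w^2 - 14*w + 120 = (w + 4)*(w^3 - 4*w^2 - 11*w + 30) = (w - 5)*(w + 4)*(w^2 + w - 6) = (w - 5)*(w + 3)*(w + 4)*(w - 2)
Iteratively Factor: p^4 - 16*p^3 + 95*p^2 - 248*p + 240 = (p - 3)*(p^3 - 13*p^2 + 56*p - 80) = (p - 4)*(p - 3)*(p^2 - 9*p + 20) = (p - 5)*(p - 4)*(p - 3)*(p - 4)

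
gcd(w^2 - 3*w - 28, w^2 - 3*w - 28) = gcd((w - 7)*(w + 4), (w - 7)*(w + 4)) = w^2 - 3*w - 28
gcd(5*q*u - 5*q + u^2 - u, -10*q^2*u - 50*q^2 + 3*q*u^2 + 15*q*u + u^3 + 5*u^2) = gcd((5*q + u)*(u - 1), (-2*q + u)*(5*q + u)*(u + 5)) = 5*q + u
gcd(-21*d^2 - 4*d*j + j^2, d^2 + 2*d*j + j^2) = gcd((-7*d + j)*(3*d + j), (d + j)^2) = 1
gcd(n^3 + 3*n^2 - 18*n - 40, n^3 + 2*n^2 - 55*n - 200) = n + 5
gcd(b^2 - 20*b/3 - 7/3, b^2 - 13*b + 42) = b - 7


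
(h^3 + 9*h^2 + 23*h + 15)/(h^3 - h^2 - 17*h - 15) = (h + 5)/(h - 5)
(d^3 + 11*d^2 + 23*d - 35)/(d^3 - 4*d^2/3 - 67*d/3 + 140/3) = 3*(d^2 + 6*d - 7)/(3*d^2 - 19*d + 28)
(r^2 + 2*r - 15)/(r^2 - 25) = (r - 3)/(r - 5)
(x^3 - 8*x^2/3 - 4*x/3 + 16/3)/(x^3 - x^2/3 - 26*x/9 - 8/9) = 3*(x - 2)/(3*x + 1)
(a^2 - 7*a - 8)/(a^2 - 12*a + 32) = (a + 1)/(a - 4)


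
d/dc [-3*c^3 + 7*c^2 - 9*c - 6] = -9*c^2 + 14*c - 9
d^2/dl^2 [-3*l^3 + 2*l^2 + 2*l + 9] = 4 - 18*l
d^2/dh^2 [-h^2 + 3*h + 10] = -2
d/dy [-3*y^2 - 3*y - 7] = -6*y - 3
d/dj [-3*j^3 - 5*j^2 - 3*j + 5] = -9*j^2 - 10*j - 3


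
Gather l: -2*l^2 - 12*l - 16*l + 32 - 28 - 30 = -2*l^2 - 28*l - 26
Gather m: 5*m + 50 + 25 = 5*m + 75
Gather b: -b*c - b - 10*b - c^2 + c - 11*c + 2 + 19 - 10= b*(-c - 11) - c^2 - 10*c + 11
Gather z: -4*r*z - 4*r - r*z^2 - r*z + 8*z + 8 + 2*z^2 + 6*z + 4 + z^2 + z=-4*r + z^2*(3 - r) + z*(15 - 5*r) + 12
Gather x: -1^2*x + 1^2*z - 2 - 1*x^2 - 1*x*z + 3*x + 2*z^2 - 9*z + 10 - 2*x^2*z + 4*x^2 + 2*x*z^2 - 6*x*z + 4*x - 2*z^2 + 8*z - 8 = x^2*(3 - 2*z) + x*(2*z^2 - 7*z + 6)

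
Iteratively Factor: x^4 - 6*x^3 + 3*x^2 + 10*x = (x)*(x^3 - 6*x^2 + 3*x + 10) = x*(x + 1)*(x^2 - 7*x + 10) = x*(x - 2)*(x + 1)*(x - 5)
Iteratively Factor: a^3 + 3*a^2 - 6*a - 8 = (a + 1)*(a^2 + 2*a - 8) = (a - 2)*(a + 1)*(a + 4)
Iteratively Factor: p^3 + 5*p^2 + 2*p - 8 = (p + 4)*(p^2 + p - 2) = (p - 1)*(p + 4)*(p + 2)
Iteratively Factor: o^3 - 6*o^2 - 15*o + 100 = (o + 4)*(o^2 - 10*o + 25) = (o - 5)*(o + 4)*(o - 5)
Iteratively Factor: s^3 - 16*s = (s)*(s^2 - 16) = s*(s - 4)*(s + 4)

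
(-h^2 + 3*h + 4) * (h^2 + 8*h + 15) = -h^4 - 5*h^3 + 13*h^2 + 77*h + 60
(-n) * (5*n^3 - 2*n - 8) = -5*n^4 + 2*n^2 + 8*n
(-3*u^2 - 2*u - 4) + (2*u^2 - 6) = -u^2 - 2*u - 10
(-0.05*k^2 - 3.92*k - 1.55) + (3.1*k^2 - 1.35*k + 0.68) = 3.05*k^2 - 5.27*k - 0.87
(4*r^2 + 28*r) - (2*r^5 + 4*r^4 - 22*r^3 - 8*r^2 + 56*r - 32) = -2*r^5 - 4*r^4 + 22*r^3 + 12*r^2 - 28*r + 32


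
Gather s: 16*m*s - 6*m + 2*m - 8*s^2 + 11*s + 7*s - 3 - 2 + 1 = -4*m - 8*s^2 + s*(16*m + 18) - 4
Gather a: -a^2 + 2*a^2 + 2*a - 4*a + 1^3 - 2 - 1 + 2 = a^2 - 2*a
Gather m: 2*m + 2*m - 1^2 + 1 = 4*m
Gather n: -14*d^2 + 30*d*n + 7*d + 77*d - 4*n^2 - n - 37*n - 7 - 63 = -14*d^2 + 84*d - 4*n^2 + n*(30*d - 38) - 70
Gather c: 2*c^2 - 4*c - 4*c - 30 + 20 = 2*c^2 - 8*c - 10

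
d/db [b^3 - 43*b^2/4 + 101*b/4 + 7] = 3*b^2 - 43*b/2 + 101/4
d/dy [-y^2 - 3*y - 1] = -2*y - 3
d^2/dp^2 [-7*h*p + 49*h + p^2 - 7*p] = 2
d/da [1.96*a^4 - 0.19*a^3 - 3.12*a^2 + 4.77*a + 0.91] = 7.84*a^3 - 0.57*a^2 - 6.24*a + 4.77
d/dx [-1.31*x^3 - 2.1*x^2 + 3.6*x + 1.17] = -3.93*x^2 - 4.2*x + 3.6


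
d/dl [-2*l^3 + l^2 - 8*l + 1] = -6*l^2 + 2*l - 8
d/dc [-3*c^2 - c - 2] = -6*c - 1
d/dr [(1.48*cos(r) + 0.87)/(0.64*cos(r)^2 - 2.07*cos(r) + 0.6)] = (0.9472*cos(r)^2 + 1.1136*cos(r) - 2.6889)*sin(r)/(0.4096*cos(r)^4 - 2.6496*cos(r)^3 + 5.0529*cos(r)^2 - 2.484*cos(r) + 0.36)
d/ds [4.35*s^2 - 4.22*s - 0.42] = 8.7*s - 4.22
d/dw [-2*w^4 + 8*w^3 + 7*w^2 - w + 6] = -8*w^3 + 24*w^2 + 14*w - 1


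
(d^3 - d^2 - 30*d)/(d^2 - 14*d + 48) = d*(d + 5)/(d - 8)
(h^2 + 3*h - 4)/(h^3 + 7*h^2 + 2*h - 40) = (h - 1)/(h^2 + 3*h - 10)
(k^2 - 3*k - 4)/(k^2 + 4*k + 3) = (k - 4)/(k + 3)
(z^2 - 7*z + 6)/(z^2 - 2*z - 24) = (z - 1)/(z + 4)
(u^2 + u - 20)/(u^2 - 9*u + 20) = (u + 5)/(u - 5)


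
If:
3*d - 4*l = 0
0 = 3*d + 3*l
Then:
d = 0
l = 0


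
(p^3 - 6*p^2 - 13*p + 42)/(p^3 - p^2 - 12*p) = (p^2 - 9*p + 14)/(p*(p - 4))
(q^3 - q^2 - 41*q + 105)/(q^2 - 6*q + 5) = (q^2 + 4*q - 21)/(q - 1)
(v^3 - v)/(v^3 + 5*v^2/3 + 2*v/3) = 3*(v - 1)/(3*v + 2)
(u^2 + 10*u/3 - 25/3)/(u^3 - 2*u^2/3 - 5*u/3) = (u + 5)/(u*(u + 1))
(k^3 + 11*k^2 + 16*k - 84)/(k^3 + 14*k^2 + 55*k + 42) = (k - 2)/(k + 1)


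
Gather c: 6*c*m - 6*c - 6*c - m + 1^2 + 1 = c*(6*m - 12) - m + 2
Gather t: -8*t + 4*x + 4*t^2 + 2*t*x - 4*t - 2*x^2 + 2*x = 4*t^2 + t*(2*x - 12) - 2*x^2 + 6*x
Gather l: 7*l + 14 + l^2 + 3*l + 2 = l^2 + 10*l + 16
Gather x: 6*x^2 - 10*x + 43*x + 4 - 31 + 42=6*x^2 + 33*x + 15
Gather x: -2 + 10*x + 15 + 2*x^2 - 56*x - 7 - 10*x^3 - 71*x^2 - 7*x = -10*x^3 - 69*x^2 - 53*x + 6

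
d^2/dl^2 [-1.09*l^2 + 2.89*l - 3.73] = -2.18000000000000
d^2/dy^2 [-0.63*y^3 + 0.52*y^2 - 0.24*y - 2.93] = 1.04 - 3.78*y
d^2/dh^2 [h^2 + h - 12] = 2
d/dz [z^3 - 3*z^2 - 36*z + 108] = 3*z^2 - 6*z - 36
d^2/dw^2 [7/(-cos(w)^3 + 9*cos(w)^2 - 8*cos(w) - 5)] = 7*((-35*cos(w) + 72*cos(2*w) - 9*cos(3*w))*(cos(w)^3 - 9*cos(w)^2 + 8*cos(w) + 5)/4 - 2*(3*cos(w)^2 - 18*cos(w) + 8)^2*sin(w)^2)/(cos(w)^3 - 9*cos(w)^2 + 8*cos(w) + 5)^3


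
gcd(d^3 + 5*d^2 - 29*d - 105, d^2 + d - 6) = d + 3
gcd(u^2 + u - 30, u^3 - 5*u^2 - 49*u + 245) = u - 5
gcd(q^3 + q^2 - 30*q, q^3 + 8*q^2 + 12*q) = q^2 + 6*q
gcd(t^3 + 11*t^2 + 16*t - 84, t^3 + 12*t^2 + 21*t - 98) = t^2 + 5*t - 14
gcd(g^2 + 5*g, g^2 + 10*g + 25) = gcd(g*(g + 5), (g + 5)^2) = g + 5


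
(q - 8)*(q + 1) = q^2 - 7*q - 8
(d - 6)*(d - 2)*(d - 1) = d^3 - 9*d^2 + 20*d - 12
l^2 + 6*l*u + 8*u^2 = (l + 2*u)*(l + 4*u)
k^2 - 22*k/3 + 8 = (k - 6)*(k - 4/3)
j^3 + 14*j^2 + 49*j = j*(j + 7)^2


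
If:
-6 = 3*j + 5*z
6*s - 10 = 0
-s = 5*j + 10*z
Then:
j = -31/3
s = 5/3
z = 5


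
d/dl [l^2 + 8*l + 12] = 2*l + 8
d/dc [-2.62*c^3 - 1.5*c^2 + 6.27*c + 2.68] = -7.86*c^2 - 3.0*c + 6.27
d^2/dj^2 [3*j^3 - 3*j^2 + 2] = 18*j - 6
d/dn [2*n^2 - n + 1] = 4*n - 1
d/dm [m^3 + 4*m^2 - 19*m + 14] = 3*m^2 + 8*m - 19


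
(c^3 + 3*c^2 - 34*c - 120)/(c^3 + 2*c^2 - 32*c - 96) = (c + 5)/(c + 4)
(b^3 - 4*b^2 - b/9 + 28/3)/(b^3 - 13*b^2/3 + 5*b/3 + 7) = (b + 4/3)/(b + 1)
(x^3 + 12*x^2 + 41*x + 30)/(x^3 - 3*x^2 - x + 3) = (x^2 + 11*x + 30)/(x^2 - 4*x + 3)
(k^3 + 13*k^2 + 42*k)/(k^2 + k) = (k^2 + 13*k + 42)/(k + 1)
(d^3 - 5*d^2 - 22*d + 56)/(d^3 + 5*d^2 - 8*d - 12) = (d^2 - 3*d - 28)/(d^2 + 7*d + 6)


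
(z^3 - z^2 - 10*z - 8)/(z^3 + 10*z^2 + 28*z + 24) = (z^2 - 3*z - 4)/(z^2 + 8*z + 12)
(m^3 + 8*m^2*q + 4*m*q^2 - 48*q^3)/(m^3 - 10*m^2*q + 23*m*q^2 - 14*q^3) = (m^2 + 10*m*q + 24*q^2)/(m^2 - 8*m*q + 7*q^2)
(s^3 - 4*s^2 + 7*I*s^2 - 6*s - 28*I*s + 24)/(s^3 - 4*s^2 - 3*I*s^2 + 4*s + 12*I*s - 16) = (s + 6*I)/(s - 4*I)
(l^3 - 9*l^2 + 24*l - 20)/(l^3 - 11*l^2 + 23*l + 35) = (l^2 - 4*l + 4)/(l^2 - 6*l - 7)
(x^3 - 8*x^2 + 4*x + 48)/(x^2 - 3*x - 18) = (x^2 - 2*x - 8)/(x + 3)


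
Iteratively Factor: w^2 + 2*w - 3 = (w - 1)*(w + 3)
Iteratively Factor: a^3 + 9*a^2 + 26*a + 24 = (a + 3)*(a^2 + 6*a + 8) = (a + 2)*(a + 3)*(a + 4)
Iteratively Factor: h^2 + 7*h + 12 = (h + 3)*(h + 4)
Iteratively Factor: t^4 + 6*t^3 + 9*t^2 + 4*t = (t + 4)*(t^3 + 2*t^2 + t) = t*(t + 4)*(t^2 + 2*t + 1) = t*(t + 1)*(t + 4)*(t + 1)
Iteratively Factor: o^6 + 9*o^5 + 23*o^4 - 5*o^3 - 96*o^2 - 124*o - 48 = (o - 2)*(o^5 + 11*o^4 + 45*o^3 + 85*o^2 + 74*o + 24) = (o - 2)*(o + 4)*(o^4 + 7*o^3 + 17*o^2 + 17*o + 6) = (o - 2)*(o + 1)*(o + 4)*(o^3 + 6*o^2 + 11*o + 6) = (o - 2)*(o + 1)*(o + 3)*(o + 4)*(o^2 + 3*o + 2) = (o - 2)*(o + 1)*(o + 2)*(o + 3)*(o + 4)*(o + 1)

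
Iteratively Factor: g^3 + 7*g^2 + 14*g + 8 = (g + 1)*(g^2 + 6*g + 8) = (g + 1)*(g + 2)*(g + 4)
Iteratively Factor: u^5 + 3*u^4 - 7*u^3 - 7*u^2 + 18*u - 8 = (u - 1)*(u^4 + 4*u^3 - 3*u^2 - 10*u + 8) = (u - 1)*(u + 4)*(u^3 - 3*u + 2) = (u - 1)^2*(u + 4)*(u^2 + u - 2) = (u - 1)^3*(u + 4)*(u + 2)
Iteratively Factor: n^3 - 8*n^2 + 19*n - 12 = (n - 1)*(n^2 - 7*n + 12) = (n - 3)*(n - 1)*(n - 4)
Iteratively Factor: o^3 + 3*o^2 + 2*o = (o + 2)*(o^2 + o) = (o + 1)*(o + 2)*(o)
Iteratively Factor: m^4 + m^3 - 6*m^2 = (m - 2)*(m^3 + 3*m^2) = m*(m - 2)*(m^2 + 3*m) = m^2*(m - 2)*(m + 3)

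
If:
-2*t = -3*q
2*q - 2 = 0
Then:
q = 1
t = 3/2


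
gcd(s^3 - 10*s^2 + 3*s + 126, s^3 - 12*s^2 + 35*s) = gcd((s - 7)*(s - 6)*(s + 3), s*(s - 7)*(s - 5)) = s - 7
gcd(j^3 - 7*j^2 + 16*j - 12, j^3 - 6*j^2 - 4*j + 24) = j - 2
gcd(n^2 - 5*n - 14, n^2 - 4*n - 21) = n - 7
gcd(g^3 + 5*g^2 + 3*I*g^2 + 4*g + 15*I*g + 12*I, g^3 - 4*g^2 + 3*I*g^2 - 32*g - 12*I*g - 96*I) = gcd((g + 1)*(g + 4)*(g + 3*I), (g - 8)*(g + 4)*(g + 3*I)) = g^2 + g*(4 + 3*I) + 12*I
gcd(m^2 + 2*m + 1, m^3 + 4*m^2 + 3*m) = m + 1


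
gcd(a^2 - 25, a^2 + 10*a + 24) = 1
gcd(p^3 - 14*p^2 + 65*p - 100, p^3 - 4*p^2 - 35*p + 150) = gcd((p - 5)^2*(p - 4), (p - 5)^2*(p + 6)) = p^2 - 10*p + 25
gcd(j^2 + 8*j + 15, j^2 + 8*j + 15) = j^2 + 8*j + 15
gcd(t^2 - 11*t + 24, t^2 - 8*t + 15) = t - 3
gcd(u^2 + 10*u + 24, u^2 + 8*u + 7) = 1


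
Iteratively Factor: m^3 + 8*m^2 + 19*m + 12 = (m + 4)*(m^2 + 4*m + 3) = (m + 1)*(m + 4)*(m + 3)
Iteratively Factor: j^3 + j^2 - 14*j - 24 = (j + 2)*(j^2 - j - 12) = (j + 2)*(j + 3)*(j - 4)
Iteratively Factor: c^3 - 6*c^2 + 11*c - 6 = (c - 1)*(c^2 - 5*c + 6) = (c - 2)*(c - 1)*(c - 3)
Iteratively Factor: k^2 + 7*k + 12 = (k + 4)*(k + 3)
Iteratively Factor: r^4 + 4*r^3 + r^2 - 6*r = (r - 1)*(r^3 + 5*r^2 + 6*r) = (r - 1)*(r + 3)*(r^2 + 2*r) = r*(r - 1)*(r + 3)*(r + 2)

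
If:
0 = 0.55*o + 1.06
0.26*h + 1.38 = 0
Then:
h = -5.31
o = -1.93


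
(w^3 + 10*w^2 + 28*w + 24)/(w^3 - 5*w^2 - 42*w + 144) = (w^2 + 4*w + 4)/(w^2 - 11*w + 24)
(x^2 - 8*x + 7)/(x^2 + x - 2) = (x - 7)/(x + 2)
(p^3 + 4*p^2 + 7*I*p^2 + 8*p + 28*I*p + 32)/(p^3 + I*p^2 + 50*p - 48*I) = (p + 4)/(p - 6*I)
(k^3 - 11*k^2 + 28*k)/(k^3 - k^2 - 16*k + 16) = k*(k - 7)/(k^2 + 3*k - 4)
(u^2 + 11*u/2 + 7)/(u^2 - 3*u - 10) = (u + 7/2)/(u - 5)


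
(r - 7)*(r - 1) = r^2 - 8*r + 7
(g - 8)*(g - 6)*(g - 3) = g^3 - 17*g^2 + 90*g - 144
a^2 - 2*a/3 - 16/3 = (a - 8/3)*(a + 2)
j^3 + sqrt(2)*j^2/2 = j^2*(j + sqrt(2)/2)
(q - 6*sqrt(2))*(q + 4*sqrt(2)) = q^2 - 2*sqrt(2)*q - 48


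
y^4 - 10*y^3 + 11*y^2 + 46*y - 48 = (y - 8)*(y - 3)*(y - 1)*(y + 2)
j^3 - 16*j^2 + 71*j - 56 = (j - 8)*(j - 7)*(j - 1)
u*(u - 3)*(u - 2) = u^3 - 5*u^2 + 6*u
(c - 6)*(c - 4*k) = c^2 - 4*c*k - 6*c + 24*k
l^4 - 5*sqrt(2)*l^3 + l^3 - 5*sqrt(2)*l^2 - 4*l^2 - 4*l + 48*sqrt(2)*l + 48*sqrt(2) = (l + 1)*(l - 4*sqrt(2))*(l - 3*sqrt(2))*(l + 2*sqrt(2))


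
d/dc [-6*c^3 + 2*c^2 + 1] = 2*c*(2 - 9*c)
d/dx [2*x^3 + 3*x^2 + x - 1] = 6*x^2 + 6*x + 1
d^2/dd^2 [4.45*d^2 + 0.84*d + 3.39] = 8.90000000000000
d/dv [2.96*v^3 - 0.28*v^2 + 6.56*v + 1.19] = 8.88*v^2 - 0.56*v + 6.56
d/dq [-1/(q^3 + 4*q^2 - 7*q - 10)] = (3*q^2 + 8*q - 7)/(q^3 + 4*q^2 - 7*q - 10)^2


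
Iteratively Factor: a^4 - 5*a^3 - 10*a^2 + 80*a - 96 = (a - 4)*(a^3 - a^2 - 14*a + 24) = (a - 4)*(a + 4)*(a^2 - 5*a + 6) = (a - 4)*(a - 2)*(a + 4)*(a - 3)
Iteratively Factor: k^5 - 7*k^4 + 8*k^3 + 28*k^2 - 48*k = (k - 2)*(k^4 - 5*k^3 - 2*k^2 + 24*k) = (k - 4)*(k - 2)*(k^3 - k^2 - 6*k) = (k - 4)*(k - 2)*(k + 2)*(k^2 - 3*k) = (k - 4)*(k - 3)*(k - 2)*(k + 2)*(k)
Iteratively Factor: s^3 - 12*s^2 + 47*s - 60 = (s - 5)*(s^2 - 7*s + 12) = (s - 5)*(s - 3)*(s - 4)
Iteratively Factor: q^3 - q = (q - 1)*(q^2 + q) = (q - 1)*(q + 1)*(q)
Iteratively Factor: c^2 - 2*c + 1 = (c - 1)*(c - 1)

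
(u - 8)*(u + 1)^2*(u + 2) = u^4 - 4*u^3 - 27*u^2 - 38*u - 16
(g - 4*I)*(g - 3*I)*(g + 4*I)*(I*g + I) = I*g^4 + 3*g^3 + I*g^3 + 3*g^2 + 16*I*g^2 + 48*g + 16*I*g + 48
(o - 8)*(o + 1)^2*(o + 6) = o^4 - 51*o^2 - 98*o - 48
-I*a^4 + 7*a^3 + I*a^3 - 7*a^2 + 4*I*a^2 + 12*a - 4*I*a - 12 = (a - I)*(a + 2*I)*(a + 6*I)*(-I*a + I)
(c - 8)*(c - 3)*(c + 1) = c^3 - 10*c^2 + 13*c + 24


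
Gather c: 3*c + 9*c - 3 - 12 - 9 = 12*c - 24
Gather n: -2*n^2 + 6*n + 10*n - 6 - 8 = -2*n^2 + 16*n - 14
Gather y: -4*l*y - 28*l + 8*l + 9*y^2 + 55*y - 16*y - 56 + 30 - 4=-20*l + 9*y^2 + y*(39 - 4*l) - 30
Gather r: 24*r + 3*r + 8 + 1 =27*r + 9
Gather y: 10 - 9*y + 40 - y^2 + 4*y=-y^2 - 5*y + 50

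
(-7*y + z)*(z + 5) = -7*y*z - 35*y + z^2 + 5*z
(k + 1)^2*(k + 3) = k^3 + 5*k^2 + 7*k + 3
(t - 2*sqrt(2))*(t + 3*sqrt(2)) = t^2 + sqrt(2)*t - 12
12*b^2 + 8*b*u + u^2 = (2*b + u)*(6*b + u)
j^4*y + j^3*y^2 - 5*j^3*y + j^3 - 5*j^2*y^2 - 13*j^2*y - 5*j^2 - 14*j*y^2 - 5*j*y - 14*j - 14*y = (j - 7)*(j + 2)*(j + y)*(j*y + 1)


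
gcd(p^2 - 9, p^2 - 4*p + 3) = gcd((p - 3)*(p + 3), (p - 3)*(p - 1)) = p - 3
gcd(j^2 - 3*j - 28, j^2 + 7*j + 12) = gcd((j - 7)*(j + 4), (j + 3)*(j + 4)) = j + 4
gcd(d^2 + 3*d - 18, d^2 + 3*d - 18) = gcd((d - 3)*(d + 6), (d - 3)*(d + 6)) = d^2 + 3*d - 18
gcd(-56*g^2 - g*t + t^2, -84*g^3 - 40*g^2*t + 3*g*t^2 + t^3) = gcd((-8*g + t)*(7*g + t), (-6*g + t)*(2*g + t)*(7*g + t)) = 7*g + t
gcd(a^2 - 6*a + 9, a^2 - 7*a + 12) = a - 3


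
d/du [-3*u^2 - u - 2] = -6*u - 1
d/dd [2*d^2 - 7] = 4*d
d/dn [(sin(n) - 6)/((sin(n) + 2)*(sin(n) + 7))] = (12*sin(n) + cos(n)^2 + 67)*cos(n)/((sin(n) + 2)^2*(sin(n) + 7)^2)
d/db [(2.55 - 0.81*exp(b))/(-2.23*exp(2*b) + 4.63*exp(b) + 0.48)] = (-1.8063*exp(2*b) + 11.373*exp(b) - 12.1953)*exp(b)/(4.9729*exp(4*b) - 20.6498*exp(3*b) + 19.2961*exp(2*b) + 4.4448*exp(b) + 0.2304)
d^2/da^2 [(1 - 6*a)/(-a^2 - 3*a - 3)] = 2*((2*a + 3)^2*(6*a - 1) - (18*a + 17)*(a^2 + 3*a + 3))/(a^2 + 3*a + 3)^3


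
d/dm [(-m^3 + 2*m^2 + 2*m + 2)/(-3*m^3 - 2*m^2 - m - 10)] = 2*(4*m^4 + 7*m^3 + 25*m^2 - 16*m - 9)/(9*m^6 + 12*m^5 + 10*m^4 + 64*m^3 + 41*m^2 + 20*m + 100)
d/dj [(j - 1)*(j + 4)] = 2*j + 3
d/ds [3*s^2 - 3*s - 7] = 6*s - 3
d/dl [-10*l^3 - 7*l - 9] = -30*l^2 - 7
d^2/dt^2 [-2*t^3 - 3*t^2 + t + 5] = -12*t - 6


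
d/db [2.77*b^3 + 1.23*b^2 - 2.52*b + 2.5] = 8.31*b^2 + 2.46*b - 2.52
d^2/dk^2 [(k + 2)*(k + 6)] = 2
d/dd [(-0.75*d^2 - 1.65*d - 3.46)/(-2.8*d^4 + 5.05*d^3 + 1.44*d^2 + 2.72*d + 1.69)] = (-4.2*d^5 - 10.0725*d^4 - 22.087*d^3 + 52.755*d^2 + 7.4298*d + 6.6227)/(7.84*d^8 - 28.28*d^7 + 17.4385*d^6 - 0.688000000000001*d^5 + 20.0816*d^4 + 24.9026*d^3 + 12.2656*d^2 + 9.1936*d + 2.8561)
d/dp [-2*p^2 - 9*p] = -4*p - 9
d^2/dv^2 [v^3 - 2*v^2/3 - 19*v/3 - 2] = 6*v - 4/3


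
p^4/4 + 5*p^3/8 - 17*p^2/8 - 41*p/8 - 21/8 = (p/4 + 1/4)*(p - 3)*(p + 1)*(p + 7/2)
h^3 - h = h*(h - 1)*(h + 1)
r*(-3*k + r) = -3*k*r + r^2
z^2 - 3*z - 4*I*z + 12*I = (z - 3)*(z - 4*I)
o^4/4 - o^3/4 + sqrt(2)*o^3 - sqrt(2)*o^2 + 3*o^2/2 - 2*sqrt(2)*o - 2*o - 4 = (o/2 + sqrt(2))^2*(o - 2)*(o + 1)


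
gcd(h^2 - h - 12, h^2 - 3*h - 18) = h + 3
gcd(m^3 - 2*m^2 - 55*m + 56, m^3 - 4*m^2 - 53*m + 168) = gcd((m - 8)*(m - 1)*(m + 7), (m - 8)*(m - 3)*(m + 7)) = m^2 - m - 56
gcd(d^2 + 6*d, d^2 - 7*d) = d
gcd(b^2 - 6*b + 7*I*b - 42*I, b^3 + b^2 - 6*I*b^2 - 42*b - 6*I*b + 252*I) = b - 6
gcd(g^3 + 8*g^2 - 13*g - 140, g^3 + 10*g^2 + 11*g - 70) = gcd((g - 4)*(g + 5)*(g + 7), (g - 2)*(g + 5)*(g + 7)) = g^2 + 12*g + 35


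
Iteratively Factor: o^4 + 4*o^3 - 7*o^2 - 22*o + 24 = (o - 2)*(o^3 + 6*o^2 + 5*o - 12) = (o - 2)*(o + 4)*(o^2 + 2*o - 3) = (o - 2)*(o + 3)*(o + 4)*(o - 1)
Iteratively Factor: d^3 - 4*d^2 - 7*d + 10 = (d + 2)*(d^2 - 6*d + 5) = (d - 5)*(d + 2)*(d - 1)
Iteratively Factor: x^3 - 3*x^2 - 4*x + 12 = (x - 2)*(x^2 - x - 6) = (x - 2)*(x + 2)*(x - 3)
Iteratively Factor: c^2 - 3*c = (c)*(c - 3)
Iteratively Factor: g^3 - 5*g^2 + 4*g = (g)*(g^2 - 5*g + 4) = g*(g - 4)*(g - 1)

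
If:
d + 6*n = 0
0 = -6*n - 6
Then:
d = 6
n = -1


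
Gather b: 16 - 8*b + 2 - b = 18 - 9*b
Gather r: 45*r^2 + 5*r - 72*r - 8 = 45*r^2 - 67*r - 8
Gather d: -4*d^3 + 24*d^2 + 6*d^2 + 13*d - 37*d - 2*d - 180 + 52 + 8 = -4*d^3 + 30*d^2 - 26*d - 120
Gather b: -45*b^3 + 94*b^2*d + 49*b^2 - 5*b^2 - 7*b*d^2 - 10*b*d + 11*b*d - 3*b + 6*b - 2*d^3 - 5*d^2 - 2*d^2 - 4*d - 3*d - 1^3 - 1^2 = -45*b^3 + b^2*(94*d + 44) + b*(-7*d^2 + d + 3) - 2*d^3 - 7*d^2 - 7*d - 2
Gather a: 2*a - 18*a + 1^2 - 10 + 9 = -16*a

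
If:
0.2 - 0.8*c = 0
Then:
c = 0.25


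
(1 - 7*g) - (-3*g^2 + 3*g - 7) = 3*g^2 - 10*g + 8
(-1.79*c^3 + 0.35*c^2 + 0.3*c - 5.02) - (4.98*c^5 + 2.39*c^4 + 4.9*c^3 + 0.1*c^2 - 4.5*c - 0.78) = -4.98*c^5 - 2.39*c^4 - 6.69*c^3 + 0.25*c^2 + 4.8*c - 4.24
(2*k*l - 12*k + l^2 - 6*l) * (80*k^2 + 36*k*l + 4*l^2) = 160*k^3*l - 960*k^3 + 152*k^2*l^2 - 912*k^2*l + 44*k*l^3 - 264*k*l^2 + 4*l^4 - 24*l^3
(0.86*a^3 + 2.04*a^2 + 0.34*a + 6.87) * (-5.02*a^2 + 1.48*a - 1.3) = -4.3172*a^5 - 8.968*a^4 + 0.1944*a^3 - 36.6362*a^2 + 9.7256*a - 8.931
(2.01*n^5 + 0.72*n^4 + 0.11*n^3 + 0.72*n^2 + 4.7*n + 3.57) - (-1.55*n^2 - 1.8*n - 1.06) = 2.01*n^5 + 0.72*n^4 + 0.11*n^3 + 2.27*n^2 + 6.5*n + 4.63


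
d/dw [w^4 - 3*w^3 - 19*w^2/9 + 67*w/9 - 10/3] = 4*w^3 - 9*w^2 - 38*w/9 + 67/9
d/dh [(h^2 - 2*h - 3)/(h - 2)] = (h^2 - 4*h + 7)/(h^2 - 4*h + 4)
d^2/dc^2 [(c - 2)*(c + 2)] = 2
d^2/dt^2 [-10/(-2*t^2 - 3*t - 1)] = 20*(-4*t^2 - 6*t + (4*t + 3)^2 - 2)/(2*t^2 + 3*t + 1)^3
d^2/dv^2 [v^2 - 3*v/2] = 2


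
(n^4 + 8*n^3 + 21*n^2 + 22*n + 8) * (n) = n^5 + 8*n^4 + 21*n^3 + 22*n^2 + 8*n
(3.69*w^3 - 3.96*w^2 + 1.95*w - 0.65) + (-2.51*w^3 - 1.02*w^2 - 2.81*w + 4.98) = 1.18*w^3 - 4.98*w^2 - 0.86*w + 4.33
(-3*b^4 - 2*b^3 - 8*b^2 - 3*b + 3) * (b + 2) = -3*b^5 - 8*b^4 - 12*b^3 - 19*b^2 - 3*b + 6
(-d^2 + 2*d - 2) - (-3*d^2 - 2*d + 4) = 2*d^2 + 4*d - 6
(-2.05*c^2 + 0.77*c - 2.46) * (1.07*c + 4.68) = -2.1935*c^3 - 8.7701*c^2 + 0.9714*c - 11.5128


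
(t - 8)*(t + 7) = t^2 - t - 56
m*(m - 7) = m^2 - 7*m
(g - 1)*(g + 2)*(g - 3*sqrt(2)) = g^3 - 3*sqrt(2)*g^2 + g^2 - 3*sqrt(2)*g - 2*g + 6*sqrt(2)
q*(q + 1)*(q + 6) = q^3 + 7*q^2 + 6*q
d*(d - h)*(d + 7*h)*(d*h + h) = d^4*h + 6*d^3*h^2 + d^3*h - 7*d^2*h^3 + 6*d^2*h^2 - 7*d*h^3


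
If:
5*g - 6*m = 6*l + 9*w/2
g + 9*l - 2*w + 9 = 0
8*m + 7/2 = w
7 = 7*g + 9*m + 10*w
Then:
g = -2299/10476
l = -22831/31428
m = -3115/10476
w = 5873/5238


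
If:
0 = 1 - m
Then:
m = 1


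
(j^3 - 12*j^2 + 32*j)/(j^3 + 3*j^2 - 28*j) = (j - 8)/(j + 7)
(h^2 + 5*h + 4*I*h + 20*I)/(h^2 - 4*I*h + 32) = (h + 5)/(h - 8*I)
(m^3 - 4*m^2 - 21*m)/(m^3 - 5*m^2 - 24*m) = (m - 7)/(m - 8)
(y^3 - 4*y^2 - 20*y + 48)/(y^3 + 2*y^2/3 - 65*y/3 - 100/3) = 3*(y^2 - 8*y + 12)/(3*y^2 - 10*y - 25)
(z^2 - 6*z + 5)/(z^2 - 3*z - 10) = (z - 1)/(z + 2)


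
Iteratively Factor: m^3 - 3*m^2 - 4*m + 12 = (m + 2)*(m^2 - 5*m + 6) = (m - 3)*(m + 2)*(m - 2)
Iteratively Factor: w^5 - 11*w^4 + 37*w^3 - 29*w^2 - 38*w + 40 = (w + 1)*(w^4 - 12*w^3 + 49*w^2 - 78*w + 40) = (w - 5)*(w + 1)*(w^3 - 7*w^2 + 14*w - 8) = (w - 5)*(w - 1)*(w + 1)*(w^2 - 6*w + 8) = (w - 5)*(w - 2)*(w - 1)*(w + 1)*(w - 4)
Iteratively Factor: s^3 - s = (s)*(s^2 - 1) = s*(s - 1)*(s + 1)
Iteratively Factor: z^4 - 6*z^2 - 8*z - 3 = (z + 1)*(z^3 - z^2 - 5*z - 3) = (z + 1)^2*(z^2 - 2*z - 3) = (z - 3)*(z + 1)^2*(z + 1)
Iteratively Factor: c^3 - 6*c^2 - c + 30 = (c - 5)*(c^2 - c - 6) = (c - 5)*(c - 3)*(c + 2)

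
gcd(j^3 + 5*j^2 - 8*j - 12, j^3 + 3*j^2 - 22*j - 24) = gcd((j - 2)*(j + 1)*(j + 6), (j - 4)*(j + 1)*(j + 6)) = j^2 + 7*j + 6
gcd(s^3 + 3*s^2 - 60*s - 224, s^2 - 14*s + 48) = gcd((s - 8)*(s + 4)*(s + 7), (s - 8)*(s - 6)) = s - 8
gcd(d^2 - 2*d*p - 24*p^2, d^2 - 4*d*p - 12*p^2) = -d + 6*p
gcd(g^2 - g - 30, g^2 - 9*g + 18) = g - 6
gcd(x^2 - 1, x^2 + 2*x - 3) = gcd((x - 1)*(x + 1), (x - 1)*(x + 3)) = x - 1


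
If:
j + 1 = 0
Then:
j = -1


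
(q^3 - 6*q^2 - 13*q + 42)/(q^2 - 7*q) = q + 1 - 6/q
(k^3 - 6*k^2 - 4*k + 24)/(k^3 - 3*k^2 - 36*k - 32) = (-k^3 + 6*k^2 + 4*k - 24)/(-k^3 + 3*k^2 + 36*k + 32)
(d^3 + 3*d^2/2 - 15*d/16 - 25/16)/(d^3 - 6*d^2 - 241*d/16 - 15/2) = (4*d^2 + d - 5)/(4*d^2 - 29*d - 24)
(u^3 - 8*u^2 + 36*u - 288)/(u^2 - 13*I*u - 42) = (u^2 + u*(-8 + 6*I) - 48*I)/(u - 7*I)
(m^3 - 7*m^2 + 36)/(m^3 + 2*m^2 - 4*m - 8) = (m^2 - 9*m + 18)/(m^2 - 4)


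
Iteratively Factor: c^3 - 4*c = (c - 2)*(c^2 + 2*c) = c*(c - 2)*(c + 2)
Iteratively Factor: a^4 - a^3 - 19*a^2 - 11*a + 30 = (a - 1)*(a^3 - 19*a - 30) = (a - 1)*(a + 3)*(a^2 - 3*a - 10) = (a - 1)*(a + 2)*(a + 3)*(a - 5)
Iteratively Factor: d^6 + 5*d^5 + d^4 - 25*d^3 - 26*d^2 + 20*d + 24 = (d + 3)*(d^5 + 2*d^4 - 5*d^3 - 10*d^2 + 4*d + 8) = (d + 2)*(d + 3)*(d^4 - 5*d^2 + 4) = (d - 1)*(d + 2)*(d + 3)*(d^3 + d^2 - 4*d - 4) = (d - 1)*(d + 1)*(d + 2)*(d + 3)*(d^2 - 4) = (d - 1)*(d + 1)*(d + 2)^2*(d + 3)*(d - 2)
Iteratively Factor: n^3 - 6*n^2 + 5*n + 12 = (n - 3)*(n^2 - 3*n - 4) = (n - 4)*(n - 3)*(n + 1)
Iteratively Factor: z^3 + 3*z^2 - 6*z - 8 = (z + 4)*(z^2 - z - 2) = (z - 2)*(z + 4)*(z + 1)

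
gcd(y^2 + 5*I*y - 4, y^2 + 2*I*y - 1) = y + I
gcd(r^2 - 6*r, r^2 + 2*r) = r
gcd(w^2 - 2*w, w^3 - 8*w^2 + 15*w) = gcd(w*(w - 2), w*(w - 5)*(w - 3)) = w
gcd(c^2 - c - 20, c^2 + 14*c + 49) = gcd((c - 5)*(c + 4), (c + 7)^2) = 1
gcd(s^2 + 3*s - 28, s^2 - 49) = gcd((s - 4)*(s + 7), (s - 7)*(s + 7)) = s + 7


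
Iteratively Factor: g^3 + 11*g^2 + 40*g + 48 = (g + 4)*(g^2 + 7*g + 12) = (g + 4)^2*(g + 3)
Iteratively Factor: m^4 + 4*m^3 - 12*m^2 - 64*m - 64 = (m + 2)*(m^3 + 2*m^2 - 16*m - 32) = (m + 2)^2*(m^2 - 16) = (m - 4)*(m + 2)^2*(m + 4)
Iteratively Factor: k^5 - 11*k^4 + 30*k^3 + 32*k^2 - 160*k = (k - 4)*(k^4 - 7*k^3 + 2*k^2 + 40*k) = (k - 5)*(k - 4)*(k^3 - 2*k^2 - 8*k) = (k - 5)*(k - 4)^2*(k^2 + 2*k) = k*(k - 5)*(k - 4)^2*(k + 2)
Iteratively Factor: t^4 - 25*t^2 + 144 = (t - 3)*(t^3 + 3*t^2 - 16*t - 48) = (t - 3)*(t + 4)*(t^2 - t - 12) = (t - 3)*(t + 3)*(t + 4)*(t - 4)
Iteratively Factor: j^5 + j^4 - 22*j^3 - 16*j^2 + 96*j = (j - 2)*(j^4 + 3*j^3 - 16*j^2 - 48*j) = (j - 2)*(j + 3)*(j^3 - 16*j) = (j - 4)*(j - 2)*(j + 3)*(j^2 + 4*j) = (j - 4)*(j - 2)*(j + 3)*(j + 4)*(j)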